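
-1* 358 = -358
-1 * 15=-15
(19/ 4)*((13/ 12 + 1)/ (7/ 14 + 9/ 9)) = 475/ 72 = 6.60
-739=-739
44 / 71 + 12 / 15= 504 / 355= 1.42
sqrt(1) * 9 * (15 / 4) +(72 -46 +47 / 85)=20503 / 340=60.30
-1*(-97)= 97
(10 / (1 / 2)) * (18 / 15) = 24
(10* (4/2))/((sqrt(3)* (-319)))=-20* sqrt(3)/957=-0.04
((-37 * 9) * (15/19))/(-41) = 4995/779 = 6.41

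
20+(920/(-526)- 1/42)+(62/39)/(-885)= 2316153901/127084230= 18.23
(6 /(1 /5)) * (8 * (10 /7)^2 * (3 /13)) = 113.03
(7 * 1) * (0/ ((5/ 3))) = 0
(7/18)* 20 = 7.78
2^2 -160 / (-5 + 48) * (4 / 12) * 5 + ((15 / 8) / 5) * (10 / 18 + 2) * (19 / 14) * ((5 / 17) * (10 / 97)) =-8585307 / 3970792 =-2.16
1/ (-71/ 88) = -88/ 71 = -1.24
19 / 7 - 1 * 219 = -1514 / 7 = -216.29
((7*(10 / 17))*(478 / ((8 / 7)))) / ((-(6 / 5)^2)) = -1463875 / 1224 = -1195.98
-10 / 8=-5 / 4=-1.25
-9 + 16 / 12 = -23 / 3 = -7.67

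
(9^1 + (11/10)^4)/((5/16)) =104641/3125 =33.49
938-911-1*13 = 14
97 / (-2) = -97 / 2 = -48.50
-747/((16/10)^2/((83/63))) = -172225/448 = -384.43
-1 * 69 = -69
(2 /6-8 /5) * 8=-152 /15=-10.13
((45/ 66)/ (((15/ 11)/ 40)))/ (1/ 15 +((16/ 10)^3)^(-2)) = 78643200/ 496519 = 158.39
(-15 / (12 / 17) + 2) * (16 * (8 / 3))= -2464 / 3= -821.33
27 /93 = 9 /31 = 0.29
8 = 8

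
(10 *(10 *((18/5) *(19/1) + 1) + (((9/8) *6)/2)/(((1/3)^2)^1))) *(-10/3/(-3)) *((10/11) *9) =724375/11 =65852.27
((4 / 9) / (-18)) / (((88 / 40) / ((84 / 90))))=-0.01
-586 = -586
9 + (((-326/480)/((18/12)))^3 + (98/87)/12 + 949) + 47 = 1359790536337/1353024000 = 1005.00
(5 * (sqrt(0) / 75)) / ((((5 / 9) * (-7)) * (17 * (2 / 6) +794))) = 0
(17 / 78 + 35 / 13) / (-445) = -227 / 34710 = -0.01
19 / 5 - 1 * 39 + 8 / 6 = -33.87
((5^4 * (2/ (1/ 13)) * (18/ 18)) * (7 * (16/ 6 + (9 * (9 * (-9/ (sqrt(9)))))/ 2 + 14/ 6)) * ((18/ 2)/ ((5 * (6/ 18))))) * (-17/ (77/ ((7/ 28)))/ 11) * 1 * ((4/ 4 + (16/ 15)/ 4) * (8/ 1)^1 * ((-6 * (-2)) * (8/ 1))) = 42265454400/ 121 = 349301276.03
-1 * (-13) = 13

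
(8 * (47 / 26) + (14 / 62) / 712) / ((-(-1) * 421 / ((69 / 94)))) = 286324263 / 11355205264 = 0.03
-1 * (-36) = 36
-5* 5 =-25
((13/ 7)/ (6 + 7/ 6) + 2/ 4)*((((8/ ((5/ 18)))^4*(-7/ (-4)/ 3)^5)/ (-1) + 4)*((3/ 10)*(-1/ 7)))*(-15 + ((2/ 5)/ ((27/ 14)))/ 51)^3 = -3651615864489125790308089/ 716316799053515625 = -5097766.62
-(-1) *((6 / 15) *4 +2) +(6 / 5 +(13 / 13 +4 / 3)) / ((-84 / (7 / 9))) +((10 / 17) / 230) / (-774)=3.57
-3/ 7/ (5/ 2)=-6/ 35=-0.17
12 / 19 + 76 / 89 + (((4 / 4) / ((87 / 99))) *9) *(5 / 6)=982741 / 98078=10.02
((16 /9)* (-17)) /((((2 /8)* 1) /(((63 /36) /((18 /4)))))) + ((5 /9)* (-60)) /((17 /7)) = -83636 /1377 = -60.74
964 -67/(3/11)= 2155/3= 718.33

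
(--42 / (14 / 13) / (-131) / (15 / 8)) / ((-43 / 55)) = 1144 / 5633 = 0.20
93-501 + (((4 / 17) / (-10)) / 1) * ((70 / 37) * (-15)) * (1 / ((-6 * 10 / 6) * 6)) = -256639 / 629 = -408.01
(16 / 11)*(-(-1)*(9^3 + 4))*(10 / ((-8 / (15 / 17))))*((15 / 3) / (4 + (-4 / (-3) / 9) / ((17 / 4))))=-1457.22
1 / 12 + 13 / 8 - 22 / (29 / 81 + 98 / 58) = -521531 / 57720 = -9.04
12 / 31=0.39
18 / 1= 18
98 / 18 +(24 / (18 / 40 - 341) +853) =52617466 / 61299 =858.37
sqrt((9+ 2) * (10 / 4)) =sqrt(110) / 2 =5.24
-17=-17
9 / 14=0.64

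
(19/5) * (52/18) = 494/45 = 10.98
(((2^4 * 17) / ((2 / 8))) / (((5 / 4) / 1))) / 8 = 544 / 5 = 108.80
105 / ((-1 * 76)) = -105 / 76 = -1.38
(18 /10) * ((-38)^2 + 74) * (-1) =-13662 /5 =-2732.40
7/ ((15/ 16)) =112/ 15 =7.47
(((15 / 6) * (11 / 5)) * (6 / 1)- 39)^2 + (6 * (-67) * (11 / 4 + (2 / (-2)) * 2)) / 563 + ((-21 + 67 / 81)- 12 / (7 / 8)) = 1007047 / 638442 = 1.58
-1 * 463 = -463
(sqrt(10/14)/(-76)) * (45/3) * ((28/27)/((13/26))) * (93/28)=-155 * sqrt(35)/798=-1.15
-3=-3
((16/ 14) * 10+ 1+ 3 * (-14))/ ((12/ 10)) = -345/ 14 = -24.64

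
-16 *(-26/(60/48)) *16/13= 2048/5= 409.60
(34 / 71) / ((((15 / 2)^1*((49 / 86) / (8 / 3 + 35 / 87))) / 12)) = 2081888 / 504455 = 4.13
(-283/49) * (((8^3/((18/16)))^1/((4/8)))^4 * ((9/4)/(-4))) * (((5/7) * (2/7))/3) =796574184091156480/5250987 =151699896436.83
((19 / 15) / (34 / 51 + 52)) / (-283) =-19 / 223570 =-0.00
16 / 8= 2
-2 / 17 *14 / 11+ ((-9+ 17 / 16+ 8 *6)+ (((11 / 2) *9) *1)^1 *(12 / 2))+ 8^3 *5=8667563 / 2992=2896.91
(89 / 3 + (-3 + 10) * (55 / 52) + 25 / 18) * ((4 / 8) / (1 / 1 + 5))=17999 / 5616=3.20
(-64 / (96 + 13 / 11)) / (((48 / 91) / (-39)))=52052 / 1069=48.69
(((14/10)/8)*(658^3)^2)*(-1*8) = -568137429100201408/5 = -113627485820040281.60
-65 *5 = -325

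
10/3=3.33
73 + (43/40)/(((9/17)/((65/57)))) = 309095/4104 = 75.32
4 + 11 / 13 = 63 / 13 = 4.85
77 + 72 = 149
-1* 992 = -992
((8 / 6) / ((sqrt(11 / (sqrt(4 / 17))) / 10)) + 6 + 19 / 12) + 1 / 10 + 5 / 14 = 40 * 17^(3 / 4) * sqrt(22) / 561 + 3377 / 420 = 10.84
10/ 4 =5/ 2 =2.50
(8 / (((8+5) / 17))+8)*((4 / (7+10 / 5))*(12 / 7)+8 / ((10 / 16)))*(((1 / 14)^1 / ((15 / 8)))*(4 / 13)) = 364544 / 124215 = 2.93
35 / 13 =2.69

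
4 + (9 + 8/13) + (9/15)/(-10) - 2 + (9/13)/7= 4079/350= 11.65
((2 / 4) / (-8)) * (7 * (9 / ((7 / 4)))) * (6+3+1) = -45 / 2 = -22.50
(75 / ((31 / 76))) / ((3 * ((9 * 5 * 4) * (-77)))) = -95 / 21483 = -0.00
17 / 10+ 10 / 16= 2.32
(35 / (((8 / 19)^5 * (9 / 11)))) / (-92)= -35.14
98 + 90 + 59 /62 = 11715 /62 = 188.95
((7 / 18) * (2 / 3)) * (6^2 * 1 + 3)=91 / 9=10.11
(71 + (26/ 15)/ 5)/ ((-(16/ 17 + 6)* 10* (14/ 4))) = -90967/ 309750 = -0.29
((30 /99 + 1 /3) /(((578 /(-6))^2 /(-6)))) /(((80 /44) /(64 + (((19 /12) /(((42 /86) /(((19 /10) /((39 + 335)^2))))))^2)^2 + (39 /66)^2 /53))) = -52369150418406921235809047690908373573 /3615636247799629490395034715271987200000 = -0.01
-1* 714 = -714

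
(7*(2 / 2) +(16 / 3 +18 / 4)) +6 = 137 / 6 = 22.83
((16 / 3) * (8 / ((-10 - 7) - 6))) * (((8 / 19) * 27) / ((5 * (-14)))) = 4608 / 15295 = 0.30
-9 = -9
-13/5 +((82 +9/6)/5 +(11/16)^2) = 18653/1280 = 14.57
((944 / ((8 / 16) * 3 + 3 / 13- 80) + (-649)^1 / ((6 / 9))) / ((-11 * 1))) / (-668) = -4011233 / 29906360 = -0.13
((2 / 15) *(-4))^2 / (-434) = -32 / 48825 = -0.00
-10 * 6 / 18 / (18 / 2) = -10 / 27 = -0.37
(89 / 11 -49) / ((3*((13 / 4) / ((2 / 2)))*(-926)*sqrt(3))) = 100*sqrt(3) / 66209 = 0.00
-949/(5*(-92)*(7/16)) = 3796/805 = 4.72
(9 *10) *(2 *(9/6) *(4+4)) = 2160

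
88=88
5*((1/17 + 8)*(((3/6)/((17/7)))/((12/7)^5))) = 80589565/143824896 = 0.56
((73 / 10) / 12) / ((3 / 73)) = 5329 / 360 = 14.80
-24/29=-0.83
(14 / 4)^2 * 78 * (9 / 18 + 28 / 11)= 128037 / 44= 2909.93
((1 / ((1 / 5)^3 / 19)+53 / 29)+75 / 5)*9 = 624267 / 29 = 21526.45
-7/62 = -0.11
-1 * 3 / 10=-3 / 10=-0.30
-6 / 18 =-1 / 3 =-0.33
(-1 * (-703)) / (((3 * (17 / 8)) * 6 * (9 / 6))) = 5624 / 459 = 12.25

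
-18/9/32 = -1/16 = -0.06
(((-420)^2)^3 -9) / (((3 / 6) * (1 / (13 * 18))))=2568866856191995788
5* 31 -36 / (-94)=7303 / 47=155.38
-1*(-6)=6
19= 19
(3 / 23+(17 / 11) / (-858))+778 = 168911495 / 217074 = 778.13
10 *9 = 90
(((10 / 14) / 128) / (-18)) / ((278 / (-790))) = 0.00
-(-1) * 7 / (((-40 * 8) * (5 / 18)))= -0.08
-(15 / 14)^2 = -225 / 196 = -1.15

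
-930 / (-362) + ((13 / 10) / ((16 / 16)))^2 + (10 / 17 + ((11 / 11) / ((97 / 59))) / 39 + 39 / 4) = 4252457926 / 291007275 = 14.61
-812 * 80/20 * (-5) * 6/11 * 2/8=24360/11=2214.55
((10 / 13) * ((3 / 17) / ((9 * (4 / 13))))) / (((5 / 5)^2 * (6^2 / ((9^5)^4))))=2251419529454986815 / 136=16554555363639608.93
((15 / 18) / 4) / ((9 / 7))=35 / 216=0.16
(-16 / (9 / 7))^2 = 12544 / 81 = 154.86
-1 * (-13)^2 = -169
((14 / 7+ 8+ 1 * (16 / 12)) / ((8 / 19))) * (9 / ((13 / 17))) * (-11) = -181203 / 52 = -3484.67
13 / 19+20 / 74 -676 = -474557 / 703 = -675.05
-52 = -52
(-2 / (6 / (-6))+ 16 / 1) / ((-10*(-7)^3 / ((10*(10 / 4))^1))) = 45 / 343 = 0.13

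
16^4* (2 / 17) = 131072 / 17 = 7710.12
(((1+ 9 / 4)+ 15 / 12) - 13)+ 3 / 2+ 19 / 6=-3.83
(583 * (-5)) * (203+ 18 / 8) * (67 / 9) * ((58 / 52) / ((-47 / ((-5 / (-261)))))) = 801727025 / 395928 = 2024.93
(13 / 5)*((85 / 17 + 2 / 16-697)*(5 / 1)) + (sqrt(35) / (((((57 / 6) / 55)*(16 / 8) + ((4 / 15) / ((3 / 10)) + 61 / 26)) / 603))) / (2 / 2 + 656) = -71955 / 8 + 862290*sqrt(35) / 3363913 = -8992.86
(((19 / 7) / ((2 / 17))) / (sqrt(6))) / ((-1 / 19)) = -6137 * sqrt(6) / 84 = -178.96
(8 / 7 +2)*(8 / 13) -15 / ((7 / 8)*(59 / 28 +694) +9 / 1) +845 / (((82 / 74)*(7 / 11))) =29523588863 / 24598483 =1200.22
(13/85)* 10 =26/17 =1.53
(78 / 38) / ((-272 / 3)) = -117 / 5168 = -0.02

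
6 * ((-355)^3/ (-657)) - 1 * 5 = 89476655/ 219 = 408569.20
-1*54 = -54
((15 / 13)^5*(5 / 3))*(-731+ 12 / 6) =-922640625 / 371293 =-2484.94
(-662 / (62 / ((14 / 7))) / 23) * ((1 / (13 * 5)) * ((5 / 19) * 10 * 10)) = -66200 / 176111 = -0.38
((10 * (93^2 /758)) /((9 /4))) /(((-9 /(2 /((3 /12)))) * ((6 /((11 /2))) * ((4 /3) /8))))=-247.93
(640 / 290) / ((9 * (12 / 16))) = 256 / 783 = 0.33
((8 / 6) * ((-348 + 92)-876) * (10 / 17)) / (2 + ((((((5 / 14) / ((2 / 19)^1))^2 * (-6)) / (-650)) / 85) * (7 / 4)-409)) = 1318553600 / 604440591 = 2.18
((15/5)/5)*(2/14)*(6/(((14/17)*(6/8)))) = 204/245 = 0.83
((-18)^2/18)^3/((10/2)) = 5832/5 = 1166.40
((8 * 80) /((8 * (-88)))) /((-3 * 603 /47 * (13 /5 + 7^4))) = 1175 /119573091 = 0.00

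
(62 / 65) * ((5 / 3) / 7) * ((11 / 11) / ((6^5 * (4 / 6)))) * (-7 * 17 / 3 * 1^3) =-527 / 303264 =-0.00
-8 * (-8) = 64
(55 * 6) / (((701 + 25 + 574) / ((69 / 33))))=69 / 130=0.53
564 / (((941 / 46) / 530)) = 13750320 / 941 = 14612.45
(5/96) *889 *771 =1142365/32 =35698.91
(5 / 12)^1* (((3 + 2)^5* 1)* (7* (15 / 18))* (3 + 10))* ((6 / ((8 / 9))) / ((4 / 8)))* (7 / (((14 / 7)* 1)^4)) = 149296875 / 256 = 583190.92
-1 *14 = -14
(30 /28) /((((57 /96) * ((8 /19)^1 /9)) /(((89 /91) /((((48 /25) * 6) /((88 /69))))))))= 122375 /29302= 4.18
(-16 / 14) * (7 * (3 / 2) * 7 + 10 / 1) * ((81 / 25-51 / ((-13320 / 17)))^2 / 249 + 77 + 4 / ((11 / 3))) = -17614034421405973 / 2362305330000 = -7456.29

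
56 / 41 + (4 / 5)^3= 9624 / 5125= 1.88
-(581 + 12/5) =-2917/5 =-583.40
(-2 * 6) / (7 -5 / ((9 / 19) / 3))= 18 / 37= 0.49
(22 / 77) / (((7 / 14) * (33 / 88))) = 32 / 21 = 1.52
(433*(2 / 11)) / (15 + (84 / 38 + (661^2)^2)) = 8227 / 19949045846983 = 0.00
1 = 1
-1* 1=-1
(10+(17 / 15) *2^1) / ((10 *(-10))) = -46 / 375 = -0.12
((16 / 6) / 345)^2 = 64 / 1071225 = 0.00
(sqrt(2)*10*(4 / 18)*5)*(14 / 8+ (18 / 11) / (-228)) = 36425*sqrt(2) / 1881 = 27.39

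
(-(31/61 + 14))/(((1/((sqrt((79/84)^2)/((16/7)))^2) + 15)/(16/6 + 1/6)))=-31298615/15918438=-1.97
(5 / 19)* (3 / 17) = 15 / 323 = 0.05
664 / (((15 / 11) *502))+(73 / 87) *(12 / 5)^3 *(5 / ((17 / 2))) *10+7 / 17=129213307 / 1856145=69.61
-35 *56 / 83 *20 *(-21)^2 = -17287200 / 83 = -208279.52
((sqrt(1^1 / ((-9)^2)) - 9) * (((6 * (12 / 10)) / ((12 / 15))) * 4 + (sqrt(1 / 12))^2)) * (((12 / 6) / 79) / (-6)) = 8660 / 6399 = 1.35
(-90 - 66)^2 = 24336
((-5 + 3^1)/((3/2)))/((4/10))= -10/3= -3.33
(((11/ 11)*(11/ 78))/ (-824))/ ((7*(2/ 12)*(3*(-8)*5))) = 11/ 8998080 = 0.00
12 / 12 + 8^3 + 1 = 514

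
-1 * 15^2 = -225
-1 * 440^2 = -193600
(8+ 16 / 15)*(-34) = -308.27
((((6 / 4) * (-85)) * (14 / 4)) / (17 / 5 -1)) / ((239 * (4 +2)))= -2975 / 22944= -0.13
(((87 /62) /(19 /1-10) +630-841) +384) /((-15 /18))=-32207 /155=-207.79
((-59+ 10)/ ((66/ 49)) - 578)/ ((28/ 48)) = -81098/ 77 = -1053.22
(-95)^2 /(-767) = -9025 /767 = -11.77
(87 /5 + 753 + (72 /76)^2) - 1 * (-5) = 776.30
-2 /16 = -1 /8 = -0.12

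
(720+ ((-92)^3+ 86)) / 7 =-111126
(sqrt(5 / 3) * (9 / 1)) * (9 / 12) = 9 * sqrt(15) / 4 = 8.71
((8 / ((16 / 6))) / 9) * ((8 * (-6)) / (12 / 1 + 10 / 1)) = -0.73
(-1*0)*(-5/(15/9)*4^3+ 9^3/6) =0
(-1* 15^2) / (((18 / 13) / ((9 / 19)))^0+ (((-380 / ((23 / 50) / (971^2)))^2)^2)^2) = -17619971688225 / 10605630351463599701040846157135716928784839004390483067361000000000000078310985281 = -0.00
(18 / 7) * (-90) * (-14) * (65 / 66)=35100 / 11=3190.91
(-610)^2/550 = 7442/11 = 676.55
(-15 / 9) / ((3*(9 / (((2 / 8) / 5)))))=-1 / 324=-0.00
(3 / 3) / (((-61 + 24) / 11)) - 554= -20509 / 37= -554.30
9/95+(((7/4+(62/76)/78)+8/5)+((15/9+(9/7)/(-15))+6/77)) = 194529/38038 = 5.11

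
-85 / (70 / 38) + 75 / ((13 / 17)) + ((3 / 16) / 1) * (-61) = 58963 / 1456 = 40.50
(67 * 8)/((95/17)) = 9112/95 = 95.92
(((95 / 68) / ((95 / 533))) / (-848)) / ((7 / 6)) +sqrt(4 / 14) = 0.53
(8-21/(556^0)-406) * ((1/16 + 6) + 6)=-80867/16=-5054.19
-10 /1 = -10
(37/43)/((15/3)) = 37/215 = 0.17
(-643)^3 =-265847707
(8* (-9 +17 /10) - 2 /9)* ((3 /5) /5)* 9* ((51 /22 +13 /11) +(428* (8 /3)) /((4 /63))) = -142289763 /125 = -1138318.10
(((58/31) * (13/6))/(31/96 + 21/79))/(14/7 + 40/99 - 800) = -3628944/420366355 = -0.01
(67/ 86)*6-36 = -1347/ 43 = -31.33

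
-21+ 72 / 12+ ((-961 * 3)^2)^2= 69084174032706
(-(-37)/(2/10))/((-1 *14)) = -185/14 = -13.21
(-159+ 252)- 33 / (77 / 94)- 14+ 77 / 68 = 18967 / 476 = 39.85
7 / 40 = 0.18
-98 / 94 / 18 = -49 / 846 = -0.06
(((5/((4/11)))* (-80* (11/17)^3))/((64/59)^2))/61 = -1274133025/306885632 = -4.15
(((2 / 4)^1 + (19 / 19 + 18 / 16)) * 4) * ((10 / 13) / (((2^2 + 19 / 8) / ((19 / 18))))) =2660 / 1989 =1.34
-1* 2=-2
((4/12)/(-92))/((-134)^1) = 1/36984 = 0.00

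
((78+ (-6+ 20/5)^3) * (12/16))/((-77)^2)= 15/1694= 0.01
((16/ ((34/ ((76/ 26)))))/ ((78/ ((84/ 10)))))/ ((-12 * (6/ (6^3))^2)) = -229824/ 14365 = -16.00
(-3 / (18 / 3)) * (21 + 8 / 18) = -193 / 18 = -10.72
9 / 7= 1.29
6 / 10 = 3 / 5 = 0.60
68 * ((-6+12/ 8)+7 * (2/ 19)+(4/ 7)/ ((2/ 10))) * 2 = -16388/ 133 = -123.22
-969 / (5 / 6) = -5814 / 5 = -1162.80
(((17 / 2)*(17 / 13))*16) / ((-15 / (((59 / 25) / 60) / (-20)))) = 17051 / 731250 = 0.02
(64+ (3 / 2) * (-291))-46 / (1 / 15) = -1062.50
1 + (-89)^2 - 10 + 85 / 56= 7913.52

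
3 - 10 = -7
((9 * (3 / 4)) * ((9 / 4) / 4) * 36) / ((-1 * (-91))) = 2187 / 1456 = 1.50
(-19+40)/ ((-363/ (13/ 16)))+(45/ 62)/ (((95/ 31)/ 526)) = 4580783/ 36784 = 124.53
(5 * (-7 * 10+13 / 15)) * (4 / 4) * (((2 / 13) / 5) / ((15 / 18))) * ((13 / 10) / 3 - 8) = 470798 / 4875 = 96.57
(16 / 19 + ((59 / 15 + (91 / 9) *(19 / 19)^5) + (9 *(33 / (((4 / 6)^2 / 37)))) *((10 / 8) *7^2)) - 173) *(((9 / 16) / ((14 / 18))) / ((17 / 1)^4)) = 186436115847 / 14218615040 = 13.11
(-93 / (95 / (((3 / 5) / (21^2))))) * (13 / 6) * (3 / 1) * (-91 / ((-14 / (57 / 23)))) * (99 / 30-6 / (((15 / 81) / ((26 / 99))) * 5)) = -13815243 / 61985000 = -0.22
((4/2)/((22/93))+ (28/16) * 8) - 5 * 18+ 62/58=-21206/319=-66.48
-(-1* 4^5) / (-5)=-1024 / 5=-204.80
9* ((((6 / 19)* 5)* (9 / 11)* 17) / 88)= 20655 / 9196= 2.25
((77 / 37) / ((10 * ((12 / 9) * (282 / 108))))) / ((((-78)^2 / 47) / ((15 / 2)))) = 693 / 200096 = 0.00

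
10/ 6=5/ 3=1.67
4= 4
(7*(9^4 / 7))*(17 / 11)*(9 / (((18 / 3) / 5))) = 1673055 / 22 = 76047.95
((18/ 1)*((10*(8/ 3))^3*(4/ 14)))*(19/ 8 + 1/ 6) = 15616000/ 63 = 247873.02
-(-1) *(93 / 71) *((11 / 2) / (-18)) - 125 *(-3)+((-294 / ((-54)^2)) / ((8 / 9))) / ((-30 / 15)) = 22982927 / 61344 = 374.66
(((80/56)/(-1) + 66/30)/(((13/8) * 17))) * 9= 1944/7735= 0.25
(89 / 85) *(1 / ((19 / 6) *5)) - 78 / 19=-32616 / 8075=-4.04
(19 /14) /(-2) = -19 /28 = -0.68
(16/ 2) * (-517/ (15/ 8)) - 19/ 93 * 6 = -1026298/ 465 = -2207.09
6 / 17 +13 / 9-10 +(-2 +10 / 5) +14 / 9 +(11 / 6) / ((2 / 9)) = 109 / 68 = 1.60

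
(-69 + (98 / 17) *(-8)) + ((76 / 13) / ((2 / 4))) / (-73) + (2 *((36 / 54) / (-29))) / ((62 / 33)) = -1672294449 / 14503567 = -115.30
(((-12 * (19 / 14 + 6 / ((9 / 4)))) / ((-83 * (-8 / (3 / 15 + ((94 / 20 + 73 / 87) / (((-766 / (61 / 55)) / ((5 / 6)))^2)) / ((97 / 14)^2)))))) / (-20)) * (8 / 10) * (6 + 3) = 35358611381984111 / 6753233385374229600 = 0.01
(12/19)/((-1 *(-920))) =3/4370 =0.00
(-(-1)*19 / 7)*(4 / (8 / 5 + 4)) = 95 / 49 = 1.94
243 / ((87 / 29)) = 81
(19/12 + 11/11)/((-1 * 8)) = -31/96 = -0.32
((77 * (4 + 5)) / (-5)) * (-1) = 138.60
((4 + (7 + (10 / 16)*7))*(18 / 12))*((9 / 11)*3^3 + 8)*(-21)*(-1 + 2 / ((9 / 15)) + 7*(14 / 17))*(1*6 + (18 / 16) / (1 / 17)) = -70973873649 / 23936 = -2965151.81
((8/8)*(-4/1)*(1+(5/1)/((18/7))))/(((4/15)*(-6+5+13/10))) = -1325/9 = -147.22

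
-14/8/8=-7/32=-0.22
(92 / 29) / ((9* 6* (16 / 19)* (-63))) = -437 / 394632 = -0.00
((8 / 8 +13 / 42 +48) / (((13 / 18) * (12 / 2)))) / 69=2071 / 12558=0.16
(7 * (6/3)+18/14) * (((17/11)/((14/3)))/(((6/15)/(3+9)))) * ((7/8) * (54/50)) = 442017/3080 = 143.51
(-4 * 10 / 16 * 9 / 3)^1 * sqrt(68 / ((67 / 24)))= -30 * sqrt(6834) / 67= -37.02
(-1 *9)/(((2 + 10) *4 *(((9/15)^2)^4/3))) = -33.49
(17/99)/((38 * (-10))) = -17/37620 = -0.00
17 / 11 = 1.55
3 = 3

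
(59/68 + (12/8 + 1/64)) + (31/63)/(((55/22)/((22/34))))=860443/342720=2.51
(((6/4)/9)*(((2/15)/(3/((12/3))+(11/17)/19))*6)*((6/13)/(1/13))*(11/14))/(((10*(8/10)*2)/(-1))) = -3553/70910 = -0.05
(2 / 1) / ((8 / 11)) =11 / 4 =2.75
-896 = -896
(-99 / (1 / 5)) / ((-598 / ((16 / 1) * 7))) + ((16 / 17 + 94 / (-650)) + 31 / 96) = 1144632733 / 12199200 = 93.83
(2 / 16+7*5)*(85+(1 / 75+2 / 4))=3604387 / 1200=3003.66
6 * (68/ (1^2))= 408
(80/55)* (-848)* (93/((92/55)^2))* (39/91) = -65062800/3703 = -17570.29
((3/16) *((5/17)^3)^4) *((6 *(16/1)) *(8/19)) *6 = 210937500000/11069822507365459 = 0.00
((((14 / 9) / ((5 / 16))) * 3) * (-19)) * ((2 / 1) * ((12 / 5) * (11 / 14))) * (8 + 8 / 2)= -321024 / 25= -12840.96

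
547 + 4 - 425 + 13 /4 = 129.25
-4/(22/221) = -442/11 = -40.18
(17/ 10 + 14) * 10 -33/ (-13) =159.54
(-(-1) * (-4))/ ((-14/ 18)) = 5.14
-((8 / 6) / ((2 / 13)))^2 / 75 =-676 / 675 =-1.00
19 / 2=9.50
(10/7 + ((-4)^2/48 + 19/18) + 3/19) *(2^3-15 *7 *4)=-1467338/1197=-1225.85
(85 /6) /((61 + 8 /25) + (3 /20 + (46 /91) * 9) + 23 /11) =0.21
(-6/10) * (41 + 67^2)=-2718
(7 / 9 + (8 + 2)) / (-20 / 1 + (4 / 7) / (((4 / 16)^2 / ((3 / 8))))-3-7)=-679 / 1674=-0.41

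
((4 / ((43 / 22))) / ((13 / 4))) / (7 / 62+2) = 21824 / 73229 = 0.30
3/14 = 0.21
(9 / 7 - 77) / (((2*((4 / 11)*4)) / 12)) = -8745 / 28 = -312.32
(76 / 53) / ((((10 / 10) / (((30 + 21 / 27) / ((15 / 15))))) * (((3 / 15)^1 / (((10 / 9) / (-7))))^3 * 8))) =-328937500 / 119272419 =-2.76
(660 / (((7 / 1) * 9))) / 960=11 / 1008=0.01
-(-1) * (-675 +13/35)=-23612/35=-674.63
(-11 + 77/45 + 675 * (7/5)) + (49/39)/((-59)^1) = 32295334/34515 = 935.69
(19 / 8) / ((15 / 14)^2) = 931 / 450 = 2.07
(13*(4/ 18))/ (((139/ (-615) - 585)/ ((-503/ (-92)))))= -1340495/ 49668132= -0.03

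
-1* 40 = -40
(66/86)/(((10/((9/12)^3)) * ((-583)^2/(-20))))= -81/42517024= -0.00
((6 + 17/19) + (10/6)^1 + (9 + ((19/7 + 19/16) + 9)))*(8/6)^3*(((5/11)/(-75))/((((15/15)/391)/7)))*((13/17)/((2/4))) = -465188984/253935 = -1831.92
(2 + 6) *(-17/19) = -136/19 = -7.16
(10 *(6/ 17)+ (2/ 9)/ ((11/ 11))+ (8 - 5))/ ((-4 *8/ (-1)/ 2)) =1033/ 2448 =0.42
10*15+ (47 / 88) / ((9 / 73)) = 122231 / 792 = 154.33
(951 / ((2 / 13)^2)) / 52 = 12363 / 16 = 772.69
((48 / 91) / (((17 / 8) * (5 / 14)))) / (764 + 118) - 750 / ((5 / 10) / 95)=-23146987372 / 162435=-142500.00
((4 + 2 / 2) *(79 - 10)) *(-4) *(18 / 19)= -24840 / 19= -1307.37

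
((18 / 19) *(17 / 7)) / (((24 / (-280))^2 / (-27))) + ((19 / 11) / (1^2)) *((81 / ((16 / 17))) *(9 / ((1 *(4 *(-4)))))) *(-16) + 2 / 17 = -404602271 / 56848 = -7117.26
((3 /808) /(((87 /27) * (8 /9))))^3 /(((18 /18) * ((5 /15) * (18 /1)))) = 4782969 /13174314677829632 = 0.00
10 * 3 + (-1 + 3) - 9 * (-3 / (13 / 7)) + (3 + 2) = 670 / 13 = 51.54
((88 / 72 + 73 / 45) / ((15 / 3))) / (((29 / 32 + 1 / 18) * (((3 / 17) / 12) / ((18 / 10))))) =2506752 / 34625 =72.40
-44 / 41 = -1.07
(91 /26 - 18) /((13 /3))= -87 /26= -3.35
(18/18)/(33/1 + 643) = 1/676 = 0.00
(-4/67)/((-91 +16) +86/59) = 236/290713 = 0.00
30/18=5/3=1.67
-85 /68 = -5 /4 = -1.25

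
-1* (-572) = 572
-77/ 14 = -11/ 2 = -5.50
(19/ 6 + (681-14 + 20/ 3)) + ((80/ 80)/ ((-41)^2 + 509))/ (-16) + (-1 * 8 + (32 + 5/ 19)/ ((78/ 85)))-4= 6058345673/ 8654880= 699.99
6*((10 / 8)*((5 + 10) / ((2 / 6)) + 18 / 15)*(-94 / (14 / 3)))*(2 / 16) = -13959 / 16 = -872.44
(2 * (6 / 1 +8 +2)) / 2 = 16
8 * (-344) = -2752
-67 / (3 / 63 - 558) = 1407 / 11717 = 0.12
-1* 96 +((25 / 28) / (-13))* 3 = -35019 / 364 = -96.21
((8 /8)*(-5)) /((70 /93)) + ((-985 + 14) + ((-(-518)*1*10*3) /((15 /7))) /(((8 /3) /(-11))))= -216245 /7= -30892.14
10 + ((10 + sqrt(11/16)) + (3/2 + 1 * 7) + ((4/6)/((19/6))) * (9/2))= sqrt(11)/4 + 1119/38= 30.28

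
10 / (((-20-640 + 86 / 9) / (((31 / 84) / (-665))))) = 93 / 10900148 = 0.00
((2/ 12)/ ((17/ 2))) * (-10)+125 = 6365/ 51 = 124.80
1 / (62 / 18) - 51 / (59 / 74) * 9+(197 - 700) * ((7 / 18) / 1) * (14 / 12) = -158740183 / 197532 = -803.62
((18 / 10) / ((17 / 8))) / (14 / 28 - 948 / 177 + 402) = 944 / 442595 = 0.00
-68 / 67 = -1.01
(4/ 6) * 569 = 379.33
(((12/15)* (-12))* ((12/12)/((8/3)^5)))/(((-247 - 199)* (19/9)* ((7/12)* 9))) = 2187/151854080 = 0.00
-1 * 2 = -2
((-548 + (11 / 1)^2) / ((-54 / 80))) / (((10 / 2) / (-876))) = -110830.22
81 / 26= 3.12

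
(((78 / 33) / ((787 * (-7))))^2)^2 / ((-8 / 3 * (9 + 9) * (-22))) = 28561 / 890032295563614561666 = 0.00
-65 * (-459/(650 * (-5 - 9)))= -459/140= -3.28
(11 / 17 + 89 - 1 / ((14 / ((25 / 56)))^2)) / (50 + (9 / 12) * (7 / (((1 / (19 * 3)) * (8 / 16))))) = 936725119 / 6776275072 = 0.14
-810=-810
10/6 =5/3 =1.67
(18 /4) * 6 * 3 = 81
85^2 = 7225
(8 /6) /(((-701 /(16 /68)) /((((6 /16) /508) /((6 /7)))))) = -7 /18161508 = -0.00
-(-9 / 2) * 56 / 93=84 / 31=2.71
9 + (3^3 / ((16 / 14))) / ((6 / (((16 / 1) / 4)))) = 99 / 4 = 24.75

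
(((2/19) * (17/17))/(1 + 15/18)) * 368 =4416/209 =21.13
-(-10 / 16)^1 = 5 / 8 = 0.62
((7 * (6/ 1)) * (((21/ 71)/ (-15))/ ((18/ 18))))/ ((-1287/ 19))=0.01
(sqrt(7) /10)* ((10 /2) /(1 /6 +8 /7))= 21* sqrt(7) /55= 1.01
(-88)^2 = 7744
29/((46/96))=1392/23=60.52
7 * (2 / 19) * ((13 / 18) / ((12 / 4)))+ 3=1630 / 513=3.18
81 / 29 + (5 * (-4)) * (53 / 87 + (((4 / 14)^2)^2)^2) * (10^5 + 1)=-611118160287857 / 501537687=-1218489.01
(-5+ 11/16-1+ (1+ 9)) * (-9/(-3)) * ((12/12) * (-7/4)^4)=540225/4096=131.89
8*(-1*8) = -64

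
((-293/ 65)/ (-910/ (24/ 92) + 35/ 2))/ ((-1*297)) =-586/ 134008875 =-0.00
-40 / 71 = -0.56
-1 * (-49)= 49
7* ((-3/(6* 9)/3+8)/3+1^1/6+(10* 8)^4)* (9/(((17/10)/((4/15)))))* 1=185794572824/459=404781204.41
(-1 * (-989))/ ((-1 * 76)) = -989/ 76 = -13.01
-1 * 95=-95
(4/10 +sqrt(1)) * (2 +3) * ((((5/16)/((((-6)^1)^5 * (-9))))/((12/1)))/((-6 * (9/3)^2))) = -35/725594112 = -0.00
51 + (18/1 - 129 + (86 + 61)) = 87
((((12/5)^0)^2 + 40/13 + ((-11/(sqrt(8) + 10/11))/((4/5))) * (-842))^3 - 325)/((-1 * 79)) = 135913847839635382625811/113505347790016 - 9724794869938629425615 * sqrt(2)/8731180599232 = -377729607.88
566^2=320356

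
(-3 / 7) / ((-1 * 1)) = 3 / 7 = 0.43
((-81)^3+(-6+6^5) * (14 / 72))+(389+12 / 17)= -54013127 / 102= -529540.46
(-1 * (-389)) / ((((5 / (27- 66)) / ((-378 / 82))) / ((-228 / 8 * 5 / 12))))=-54479061 / 328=-166094.70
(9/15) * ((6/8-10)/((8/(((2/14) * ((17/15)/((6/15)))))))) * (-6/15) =629/5600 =0.11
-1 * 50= -50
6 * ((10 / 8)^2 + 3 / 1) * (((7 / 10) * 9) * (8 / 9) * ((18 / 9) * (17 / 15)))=8687 / 25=347.48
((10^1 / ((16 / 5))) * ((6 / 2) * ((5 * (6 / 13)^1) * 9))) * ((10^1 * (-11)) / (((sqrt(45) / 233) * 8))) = -8650125 * sqrt(5) / 208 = -92991.67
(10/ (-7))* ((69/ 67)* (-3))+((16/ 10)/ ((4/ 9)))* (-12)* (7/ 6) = -107838/ 2345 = -45.99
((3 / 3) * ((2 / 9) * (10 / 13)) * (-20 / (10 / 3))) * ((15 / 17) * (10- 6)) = -800 / 221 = -3.62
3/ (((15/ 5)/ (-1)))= -1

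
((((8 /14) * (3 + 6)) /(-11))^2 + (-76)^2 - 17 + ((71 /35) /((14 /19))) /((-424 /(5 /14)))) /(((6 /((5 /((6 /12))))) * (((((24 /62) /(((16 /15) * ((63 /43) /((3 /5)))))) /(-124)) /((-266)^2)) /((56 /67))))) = -391824226313338000 /827277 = -473631233931.73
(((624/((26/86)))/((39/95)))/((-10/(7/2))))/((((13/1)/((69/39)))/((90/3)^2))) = -473533200/2197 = -215536.28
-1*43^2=-1849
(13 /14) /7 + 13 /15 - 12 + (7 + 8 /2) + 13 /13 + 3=5879 /1470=4.00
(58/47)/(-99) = -0.01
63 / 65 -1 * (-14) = 973 / 65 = 14.97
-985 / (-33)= 985 / 33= 29.85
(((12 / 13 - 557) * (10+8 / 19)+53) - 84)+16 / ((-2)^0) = -1435047 / 247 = -5809.91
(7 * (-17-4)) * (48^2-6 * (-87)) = -415422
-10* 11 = -110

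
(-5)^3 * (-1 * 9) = 1125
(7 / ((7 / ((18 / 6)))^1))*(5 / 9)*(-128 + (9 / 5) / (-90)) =-6401 / 30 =-213.37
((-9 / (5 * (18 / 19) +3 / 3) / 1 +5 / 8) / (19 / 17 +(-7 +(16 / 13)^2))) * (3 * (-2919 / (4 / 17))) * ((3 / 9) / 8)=-117332541417 / 350139392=-335.10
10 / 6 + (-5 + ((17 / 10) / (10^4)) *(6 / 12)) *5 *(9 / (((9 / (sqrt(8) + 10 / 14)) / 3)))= -2999949 *sqrt(2) / 20000 - 8719847 / 168000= -264.03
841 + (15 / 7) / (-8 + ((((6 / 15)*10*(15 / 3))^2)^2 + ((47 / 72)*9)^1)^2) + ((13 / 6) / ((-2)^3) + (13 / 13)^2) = 463407955902713317 / 550542828090192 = 841.73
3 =3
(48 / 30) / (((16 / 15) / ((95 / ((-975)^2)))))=19 / 126750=0.00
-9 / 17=-0.53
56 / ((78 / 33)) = 308 / 13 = 23.69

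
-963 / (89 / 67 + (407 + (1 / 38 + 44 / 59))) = -144656082 / 61452613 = -2.35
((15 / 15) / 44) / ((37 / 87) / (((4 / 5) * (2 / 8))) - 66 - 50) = -87 / 435908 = -0.00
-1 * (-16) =16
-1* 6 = -6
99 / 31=3.19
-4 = -4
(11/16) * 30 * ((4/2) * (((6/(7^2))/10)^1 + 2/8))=10.82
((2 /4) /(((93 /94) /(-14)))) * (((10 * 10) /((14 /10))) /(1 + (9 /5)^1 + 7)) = -235000 /4557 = -51.57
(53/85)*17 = 53/5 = 10.60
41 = 41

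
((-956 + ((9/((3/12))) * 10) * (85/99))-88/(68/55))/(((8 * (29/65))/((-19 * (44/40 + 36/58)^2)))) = 4129389506827/364859440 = 11317.75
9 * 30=270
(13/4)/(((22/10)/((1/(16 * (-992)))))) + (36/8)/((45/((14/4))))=1221819/3491840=0.35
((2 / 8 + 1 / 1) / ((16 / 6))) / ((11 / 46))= 345 / 176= 1.96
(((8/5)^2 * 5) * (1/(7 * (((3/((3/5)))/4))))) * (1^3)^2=256/175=1.46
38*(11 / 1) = 418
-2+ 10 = 8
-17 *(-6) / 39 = 2.62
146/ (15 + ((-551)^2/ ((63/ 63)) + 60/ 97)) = 7081/ 14725406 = 0.00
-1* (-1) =1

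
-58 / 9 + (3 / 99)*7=-617 / 99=-6.23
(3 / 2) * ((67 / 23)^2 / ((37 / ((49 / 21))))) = 31423 / 39146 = 0.80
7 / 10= 0.70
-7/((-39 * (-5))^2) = -7/38025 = -0.00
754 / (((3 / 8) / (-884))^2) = 37709940736 / 9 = 4189993415.11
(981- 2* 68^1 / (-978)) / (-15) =-479777 / 7335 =-65.41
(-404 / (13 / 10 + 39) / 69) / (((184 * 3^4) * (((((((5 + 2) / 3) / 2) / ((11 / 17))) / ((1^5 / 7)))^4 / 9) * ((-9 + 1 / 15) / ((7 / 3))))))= 887244600 / 982465902097912687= 0.00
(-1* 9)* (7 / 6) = -21 / 2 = -10.50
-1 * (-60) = 60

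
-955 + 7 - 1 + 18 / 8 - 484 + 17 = -5655 / 4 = -1413.75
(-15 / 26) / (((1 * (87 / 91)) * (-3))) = 35 / 174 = 0.20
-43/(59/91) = -3913/59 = -66.32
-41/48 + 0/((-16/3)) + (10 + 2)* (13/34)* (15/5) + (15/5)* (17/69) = 256177/18768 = 13.65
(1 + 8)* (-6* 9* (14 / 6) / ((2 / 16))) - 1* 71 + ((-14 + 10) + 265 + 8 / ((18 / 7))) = -79910 / 9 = -8878.89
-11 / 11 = -1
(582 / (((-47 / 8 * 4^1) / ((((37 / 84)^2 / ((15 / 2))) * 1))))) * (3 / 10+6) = -132793 / 32900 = -4.04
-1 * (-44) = 44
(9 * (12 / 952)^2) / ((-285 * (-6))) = 9 / 10762360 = 0.00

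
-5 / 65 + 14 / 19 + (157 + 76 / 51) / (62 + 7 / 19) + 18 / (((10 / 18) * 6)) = 128392627 / 14927445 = 8.60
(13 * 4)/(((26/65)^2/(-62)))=-20150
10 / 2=5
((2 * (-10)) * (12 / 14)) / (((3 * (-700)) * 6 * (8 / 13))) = 13 / 5880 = 0.00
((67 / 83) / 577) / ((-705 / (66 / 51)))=-1474 / 573973635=-0.00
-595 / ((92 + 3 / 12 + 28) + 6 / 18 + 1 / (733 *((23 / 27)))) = -120373260 / 24395297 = -4.93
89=89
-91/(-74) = 91/74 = 1.23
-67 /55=-1.22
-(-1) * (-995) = -995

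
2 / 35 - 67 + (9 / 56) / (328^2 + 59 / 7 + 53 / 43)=-607037397303 / 9067993760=-66.94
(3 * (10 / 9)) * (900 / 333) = 1000 / 111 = 9.01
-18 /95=-0.19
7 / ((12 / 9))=21 / 4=5.25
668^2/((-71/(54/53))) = -24096096/3763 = -6403.43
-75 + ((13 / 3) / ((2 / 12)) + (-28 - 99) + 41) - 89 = -224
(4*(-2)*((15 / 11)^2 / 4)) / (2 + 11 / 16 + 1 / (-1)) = -800 / 363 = -2.20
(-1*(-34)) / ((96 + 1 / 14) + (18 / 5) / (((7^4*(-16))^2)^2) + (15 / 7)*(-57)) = -185126033713796546560 / 141955887196503654391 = -1.30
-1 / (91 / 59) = -59 / 91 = -0.65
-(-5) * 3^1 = 15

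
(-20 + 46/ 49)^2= 363.33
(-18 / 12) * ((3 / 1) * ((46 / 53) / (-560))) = 207 / 29680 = 0.01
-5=-5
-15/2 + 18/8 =-21/4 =-5.25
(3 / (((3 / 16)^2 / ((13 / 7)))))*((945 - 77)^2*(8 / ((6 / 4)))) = 5731188736 / 9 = 636798748.44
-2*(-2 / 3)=4 / 3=1.33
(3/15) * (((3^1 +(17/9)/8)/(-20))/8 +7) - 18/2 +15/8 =-5.73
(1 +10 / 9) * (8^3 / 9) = 9728 / 81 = 120.10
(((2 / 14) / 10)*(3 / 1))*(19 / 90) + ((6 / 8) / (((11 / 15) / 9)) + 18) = 314317 / 11550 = 27.21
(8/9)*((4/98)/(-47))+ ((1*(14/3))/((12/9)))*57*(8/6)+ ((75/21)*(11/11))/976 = 5381119241/20229552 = 266.00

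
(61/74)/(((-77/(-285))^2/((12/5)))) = 5945670/219373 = 27.10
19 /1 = 19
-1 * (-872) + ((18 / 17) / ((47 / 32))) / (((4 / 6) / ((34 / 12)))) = 41128 / 47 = 875.06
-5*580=-2900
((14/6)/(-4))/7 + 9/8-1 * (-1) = 49/24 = 2.04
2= 2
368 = 368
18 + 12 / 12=19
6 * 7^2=294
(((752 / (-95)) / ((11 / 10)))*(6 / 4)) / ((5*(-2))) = 1128 / 1045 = 1.08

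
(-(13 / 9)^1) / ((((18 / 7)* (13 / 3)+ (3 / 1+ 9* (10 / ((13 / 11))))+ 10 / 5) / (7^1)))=-8281 / 75591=-0.11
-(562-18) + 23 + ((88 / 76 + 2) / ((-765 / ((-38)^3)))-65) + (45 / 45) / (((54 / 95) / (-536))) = -597826 / 459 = -1302.45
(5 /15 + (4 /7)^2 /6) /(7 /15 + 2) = 285 /1813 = 0.16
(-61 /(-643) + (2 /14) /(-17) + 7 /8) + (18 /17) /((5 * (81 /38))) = 29221223 /27546120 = 1.06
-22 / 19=-1.16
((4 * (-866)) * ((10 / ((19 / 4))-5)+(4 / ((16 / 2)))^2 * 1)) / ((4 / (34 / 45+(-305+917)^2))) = 244483152827 / 285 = 857835623.95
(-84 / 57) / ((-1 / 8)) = 224 / 19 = 11.79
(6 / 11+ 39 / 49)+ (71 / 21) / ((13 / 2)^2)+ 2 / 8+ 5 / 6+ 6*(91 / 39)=6013729 / 364364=16.50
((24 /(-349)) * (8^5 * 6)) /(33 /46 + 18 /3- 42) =72351744 /188809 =383.20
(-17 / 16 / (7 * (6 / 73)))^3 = -1911240521 / 303464448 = -6.30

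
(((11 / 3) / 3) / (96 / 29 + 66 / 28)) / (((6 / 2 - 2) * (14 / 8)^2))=10208 / 144963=0.07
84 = 84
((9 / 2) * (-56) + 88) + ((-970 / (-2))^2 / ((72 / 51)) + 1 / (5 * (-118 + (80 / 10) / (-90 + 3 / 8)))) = 845618120471 / 5080200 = 166453.71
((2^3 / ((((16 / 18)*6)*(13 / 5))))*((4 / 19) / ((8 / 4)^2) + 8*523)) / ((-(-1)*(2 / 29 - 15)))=-161.67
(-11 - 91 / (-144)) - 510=-74933 / 144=-520.37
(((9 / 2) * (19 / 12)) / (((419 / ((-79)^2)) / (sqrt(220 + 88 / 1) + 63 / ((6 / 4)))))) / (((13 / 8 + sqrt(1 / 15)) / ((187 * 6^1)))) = -19158571872 * sqrt(15) / 147907-6386190624 * sqrt(1155) / 1035349 + 155663396460 * sqrt(77) / 1035349 + 466990189380 / 147907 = 3765329.11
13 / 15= 0.87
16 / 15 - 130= -1934 / 15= -128.93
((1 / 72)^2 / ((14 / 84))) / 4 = 1 / 3456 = 0.00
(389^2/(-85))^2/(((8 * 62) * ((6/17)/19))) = 435062855779/1264800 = 343977.59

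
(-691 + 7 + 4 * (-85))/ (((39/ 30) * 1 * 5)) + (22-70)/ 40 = -10318/ 65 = -158.74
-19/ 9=-2.11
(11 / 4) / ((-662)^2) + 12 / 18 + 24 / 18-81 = -138485093 / 1752976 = -79.00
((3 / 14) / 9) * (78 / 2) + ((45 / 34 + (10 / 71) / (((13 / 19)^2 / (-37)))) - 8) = -24102146 / 1427881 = -16.88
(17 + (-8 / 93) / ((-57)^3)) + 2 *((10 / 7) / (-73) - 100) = -183.04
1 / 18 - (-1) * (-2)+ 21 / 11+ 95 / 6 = 1564 / 99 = 15.80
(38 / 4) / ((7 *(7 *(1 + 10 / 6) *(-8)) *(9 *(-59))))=0.00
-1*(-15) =15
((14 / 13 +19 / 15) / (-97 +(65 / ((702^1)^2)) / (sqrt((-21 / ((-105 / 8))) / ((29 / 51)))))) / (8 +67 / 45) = -5997741497474688 / 2355555008087987741- 39978360 * sqrt(14790) / 2355555008087987741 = -0.00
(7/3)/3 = 0.78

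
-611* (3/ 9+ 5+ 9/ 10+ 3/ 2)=-70876/ 15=-4725.07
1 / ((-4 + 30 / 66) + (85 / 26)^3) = 193336 / 6069911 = 0.03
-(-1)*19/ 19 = 1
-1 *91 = -91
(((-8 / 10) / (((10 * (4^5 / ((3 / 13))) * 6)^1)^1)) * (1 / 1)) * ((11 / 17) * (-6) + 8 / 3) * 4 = 31 / 2121600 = 0.00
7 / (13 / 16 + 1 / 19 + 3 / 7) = 14896 / 2753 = 5.41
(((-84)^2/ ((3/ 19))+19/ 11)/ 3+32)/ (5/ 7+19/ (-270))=310365090/ 13387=23184.07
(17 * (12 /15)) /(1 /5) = 68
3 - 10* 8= -77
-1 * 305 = -305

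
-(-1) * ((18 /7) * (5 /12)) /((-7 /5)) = -75 /98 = -0.77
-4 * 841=-3364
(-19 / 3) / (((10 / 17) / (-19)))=6137 / 30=204.57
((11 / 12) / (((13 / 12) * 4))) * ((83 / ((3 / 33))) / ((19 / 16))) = 40172 / 247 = 162.64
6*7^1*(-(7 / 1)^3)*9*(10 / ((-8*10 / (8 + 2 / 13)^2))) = 182099043 / 169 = 1077509.13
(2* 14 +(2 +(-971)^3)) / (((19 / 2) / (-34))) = 62253903508 / 19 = 3276521237.26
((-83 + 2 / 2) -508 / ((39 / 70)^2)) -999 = -2717.55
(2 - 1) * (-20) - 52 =-72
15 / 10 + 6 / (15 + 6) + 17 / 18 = 172 / 63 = 2.73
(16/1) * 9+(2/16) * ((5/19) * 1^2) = 144.03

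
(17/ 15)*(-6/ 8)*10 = -17/ 2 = -8.50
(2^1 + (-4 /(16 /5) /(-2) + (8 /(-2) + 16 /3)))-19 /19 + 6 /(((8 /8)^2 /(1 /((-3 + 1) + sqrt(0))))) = -1 /24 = -0.04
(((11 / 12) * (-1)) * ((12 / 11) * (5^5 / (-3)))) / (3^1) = 3125 / 9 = 347.22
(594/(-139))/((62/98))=-29106/4309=-6.75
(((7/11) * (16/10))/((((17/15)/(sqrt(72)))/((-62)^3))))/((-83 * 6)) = 40039104 * sqrt(2)/15521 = 3648.21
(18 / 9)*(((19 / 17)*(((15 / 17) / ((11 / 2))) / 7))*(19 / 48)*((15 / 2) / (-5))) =-5415 / 178024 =-0.03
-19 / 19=-1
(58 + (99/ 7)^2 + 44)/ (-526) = -14799/ 25774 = -0.57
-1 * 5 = -5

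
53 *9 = 477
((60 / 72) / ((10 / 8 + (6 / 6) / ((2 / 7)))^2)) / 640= 1 / 17328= 0.00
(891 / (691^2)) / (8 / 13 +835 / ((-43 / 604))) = -0.00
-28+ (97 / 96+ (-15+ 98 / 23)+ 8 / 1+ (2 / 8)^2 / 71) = -4660373 / 156768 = -29.73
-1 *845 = -845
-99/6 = -33/2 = -16.50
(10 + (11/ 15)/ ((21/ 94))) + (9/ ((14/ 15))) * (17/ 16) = 23.53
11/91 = 0.12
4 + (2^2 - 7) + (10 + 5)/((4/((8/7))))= 37/7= 5.29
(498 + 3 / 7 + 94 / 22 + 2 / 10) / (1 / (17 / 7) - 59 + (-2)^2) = -3291489 / 357280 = -9.21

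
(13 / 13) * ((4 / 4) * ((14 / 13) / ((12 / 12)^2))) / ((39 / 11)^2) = 0.09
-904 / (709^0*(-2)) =452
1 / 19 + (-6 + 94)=1673 / 19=88.05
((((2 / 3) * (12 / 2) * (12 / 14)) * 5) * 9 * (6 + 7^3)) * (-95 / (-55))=7161480 / 77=93006.23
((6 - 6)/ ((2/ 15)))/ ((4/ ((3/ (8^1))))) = 0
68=68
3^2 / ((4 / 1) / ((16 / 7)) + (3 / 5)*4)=180 / 83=2.17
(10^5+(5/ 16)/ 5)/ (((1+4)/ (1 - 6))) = -1600001/ 16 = -100000.06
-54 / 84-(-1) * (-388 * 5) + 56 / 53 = -1439173 / 742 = -1939.59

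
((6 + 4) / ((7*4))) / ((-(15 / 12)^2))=-8 / 35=-0.23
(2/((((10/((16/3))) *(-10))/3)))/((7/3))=-24/175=-0.14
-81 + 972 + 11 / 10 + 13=905.10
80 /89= 0.90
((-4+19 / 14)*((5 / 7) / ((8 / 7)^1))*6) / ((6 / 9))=-1665 / 112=-14.87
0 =0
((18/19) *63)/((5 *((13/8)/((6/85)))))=54432/104975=0.52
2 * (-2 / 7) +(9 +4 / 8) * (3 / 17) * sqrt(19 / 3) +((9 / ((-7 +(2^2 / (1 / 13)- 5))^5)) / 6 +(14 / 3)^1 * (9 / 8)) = 19 * sqrt(57) / 34 +6707200021 / 1433600000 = 8.90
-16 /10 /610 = -4 /1525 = -0.00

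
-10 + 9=-1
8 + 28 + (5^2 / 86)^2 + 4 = 40.08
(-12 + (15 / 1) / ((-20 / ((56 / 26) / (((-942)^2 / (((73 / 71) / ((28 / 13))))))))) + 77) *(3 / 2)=5460246407 / 56002528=97.50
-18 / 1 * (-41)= 738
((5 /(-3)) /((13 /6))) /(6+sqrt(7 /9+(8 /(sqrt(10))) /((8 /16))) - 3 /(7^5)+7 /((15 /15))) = -10 /(13 * (sqrt(7 /9+8 * sqrt(10) /5)+218488 /16807)) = -0.05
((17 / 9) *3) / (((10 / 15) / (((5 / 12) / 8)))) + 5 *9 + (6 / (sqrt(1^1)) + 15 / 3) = 10837 / 192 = 56.44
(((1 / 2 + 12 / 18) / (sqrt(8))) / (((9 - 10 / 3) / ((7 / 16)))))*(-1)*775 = -37975*sqrt(2) / 2176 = -24.68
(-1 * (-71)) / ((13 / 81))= 5751 / 13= 442.38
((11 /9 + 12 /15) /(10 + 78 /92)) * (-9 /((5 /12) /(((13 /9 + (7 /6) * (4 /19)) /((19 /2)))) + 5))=-1382576 /6050375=-0.23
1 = 1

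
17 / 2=8.50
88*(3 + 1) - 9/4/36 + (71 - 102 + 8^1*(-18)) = 2831/16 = 176.94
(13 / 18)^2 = 169 / 324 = 0.52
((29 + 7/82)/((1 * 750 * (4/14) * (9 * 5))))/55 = 0.00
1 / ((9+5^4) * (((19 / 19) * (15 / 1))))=1 / 9510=0.00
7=7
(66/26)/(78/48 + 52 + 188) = 264/25129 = 0.01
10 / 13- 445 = -5775 / 13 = -444.23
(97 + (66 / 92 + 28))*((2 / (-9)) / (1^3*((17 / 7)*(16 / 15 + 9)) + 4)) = -202405 / 206103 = -0.98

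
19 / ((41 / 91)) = 1729 / 41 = 42.17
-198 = -198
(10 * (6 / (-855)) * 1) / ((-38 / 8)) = 16 / 1083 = 0.01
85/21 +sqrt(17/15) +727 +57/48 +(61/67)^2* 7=739.10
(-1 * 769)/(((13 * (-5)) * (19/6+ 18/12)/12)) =30.42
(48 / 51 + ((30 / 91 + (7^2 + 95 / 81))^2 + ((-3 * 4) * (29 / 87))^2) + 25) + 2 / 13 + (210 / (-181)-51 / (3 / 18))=382076054175071 / 167178459357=2285.44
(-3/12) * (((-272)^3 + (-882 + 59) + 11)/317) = 15871.03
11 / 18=0.61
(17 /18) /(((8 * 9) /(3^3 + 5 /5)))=119 /324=0.37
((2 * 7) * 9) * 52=6552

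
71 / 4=17.75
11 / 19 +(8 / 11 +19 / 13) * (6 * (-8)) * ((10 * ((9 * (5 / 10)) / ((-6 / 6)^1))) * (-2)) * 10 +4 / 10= -1284538701 / 13585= -94555.66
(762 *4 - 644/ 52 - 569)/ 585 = 32066/ 7605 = 4.22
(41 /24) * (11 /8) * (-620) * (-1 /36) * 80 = 349525 /108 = 3236.34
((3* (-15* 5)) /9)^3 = -15625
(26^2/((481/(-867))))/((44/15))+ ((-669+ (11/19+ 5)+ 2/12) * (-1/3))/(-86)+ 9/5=-24908831129/59853420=-416.16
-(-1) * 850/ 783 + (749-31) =563044/ 783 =719.09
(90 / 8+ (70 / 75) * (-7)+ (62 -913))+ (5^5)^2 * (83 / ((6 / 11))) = 89160105473 / 60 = 1486001757.88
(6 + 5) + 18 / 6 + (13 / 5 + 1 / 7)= 586 / 35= 16.74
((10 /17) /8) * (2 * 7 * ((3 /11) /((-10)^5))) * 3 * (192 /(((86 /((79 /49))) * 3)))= -711 /70358750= -0.00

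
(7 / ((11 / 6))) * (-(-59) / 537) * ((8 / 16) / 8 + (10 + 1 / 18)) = 601741 / 141768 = 4.24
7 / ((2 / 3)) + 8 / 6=71 / 6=11.83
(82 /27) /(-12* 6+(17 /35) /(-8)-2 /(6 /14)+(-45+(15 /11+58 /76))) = -4798640 /188973711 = -0.03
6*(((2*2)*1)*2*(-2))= -96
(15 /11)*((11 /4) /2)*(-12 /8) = -45 /16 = -2.81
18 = 18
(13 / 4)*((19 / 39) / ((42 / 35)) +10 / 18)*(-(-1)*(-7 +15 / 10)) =-275 / 16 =-17.19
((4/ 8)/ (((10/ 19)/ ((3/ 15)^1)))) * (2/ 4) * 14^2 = 931/ 50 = 18.62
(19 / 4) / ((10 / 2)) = 19 / 20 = 0.95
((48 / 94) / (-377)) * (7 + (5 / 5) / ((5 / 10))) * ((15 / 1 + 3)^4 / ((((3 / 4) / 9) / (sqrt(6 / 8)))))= -136048896 * sqrt(3) / 17719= -13298.92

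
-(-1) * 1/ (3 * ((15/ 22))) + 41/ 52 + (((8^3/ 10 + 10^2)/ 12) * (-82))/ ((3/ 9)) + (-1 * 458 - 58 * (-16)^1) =-1230055/ 468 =-2628.32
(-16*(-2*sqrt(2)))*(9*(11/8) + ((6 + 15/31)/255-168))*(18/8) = -29520351*sqrt(2)/2635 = -15843.67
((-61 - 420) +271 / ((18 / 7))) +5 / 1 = -6671 / 18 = -370.61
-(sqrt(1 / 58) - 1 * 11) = 11 - sqrt(58) / 58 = 10.87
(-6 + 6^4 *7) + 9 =9075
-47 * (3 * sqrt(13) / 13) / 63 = -47 * sqrt(13) / 273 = -0.62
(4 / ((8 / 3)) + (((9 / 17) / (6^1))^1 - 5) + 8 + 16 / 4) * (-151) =-22046 / 17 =-1296.82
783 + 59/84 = 65831/84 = 783.70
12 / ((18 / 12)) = 8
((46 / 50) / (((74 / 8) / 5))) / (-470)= -46 / 43475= -0.00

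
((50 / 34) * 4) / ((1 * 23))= 100 / 391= 0.26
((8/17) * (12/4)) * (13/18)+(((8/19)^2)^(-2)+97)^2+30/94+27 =668456251433981/40214986752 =16622.07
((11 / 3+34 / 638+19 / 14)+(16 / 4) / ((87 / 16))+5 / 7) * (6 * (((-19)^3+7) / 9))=-199733516 / 6699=-29815.42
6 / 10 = 3 / 5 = 0.60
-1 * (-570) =570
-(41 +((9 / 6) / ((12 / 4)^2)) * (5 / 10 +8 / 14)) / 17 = -1153 / 476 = -2.42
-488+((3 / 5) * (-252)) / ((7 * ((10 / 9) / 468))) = -239648 / 25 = -9585.92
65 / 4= 16.25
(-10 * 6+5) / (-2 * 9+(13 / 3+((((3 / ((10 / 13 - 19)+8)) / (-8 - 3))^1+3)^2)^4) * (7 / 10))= -4946984085108590419916509950 / 442040000697076929135011935561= -0.01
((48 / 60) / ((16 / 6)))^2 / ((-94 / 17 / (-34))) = 2601 / 4700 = 0.55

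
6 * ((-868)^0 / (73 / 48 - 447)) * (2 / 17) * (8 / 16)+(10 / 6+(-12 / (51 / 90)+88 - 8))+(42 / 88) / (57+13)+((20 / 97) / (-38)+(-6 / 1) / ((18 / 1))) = 60.16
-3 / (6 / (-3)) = 3 / 2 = 1.50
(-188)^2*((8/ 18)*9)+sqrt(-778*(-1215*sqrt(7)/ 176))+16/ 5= 9*sqrt(128370)*7^(1/ 4)/ 44+706896/ 5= 141498.41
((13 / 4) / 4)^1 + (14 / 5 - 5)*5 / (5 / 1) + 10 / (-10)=-191 / 80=-2.39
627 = 627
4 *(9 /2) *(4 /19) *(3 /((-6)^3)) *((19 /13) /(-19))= 1 /247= 0.00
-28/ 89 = -0.31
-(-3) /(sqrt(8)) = 3*sqrt(2) /4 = 1.06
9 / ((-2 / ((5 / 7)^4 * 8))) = -22500 / 2401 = -9.37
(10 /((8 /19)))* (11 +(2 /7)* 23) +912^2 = 23300517 /28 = 832161.32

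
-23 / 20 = -1.15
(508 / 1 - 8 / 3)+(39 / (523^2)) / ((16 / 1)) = 6634719541 / 13129392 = 505.33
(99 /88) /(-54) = -1 /48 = -0.02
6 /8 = 0.75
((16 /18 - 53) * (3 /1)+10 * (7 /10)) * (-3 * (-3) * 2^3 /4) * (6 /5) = -16128 /5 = -3225.60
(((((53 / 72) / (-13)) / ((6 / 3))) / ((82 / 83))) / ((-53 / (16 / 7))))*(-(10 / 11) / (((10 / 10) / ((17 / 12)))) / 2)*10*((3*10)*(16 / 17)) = -83000 / 369369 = -0.22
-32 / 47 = -0.68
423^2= 178929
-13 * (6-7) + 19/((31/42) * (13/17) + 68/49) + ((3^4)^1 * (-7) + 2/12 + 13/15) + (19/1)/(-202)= -8031396029/14781855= -543.33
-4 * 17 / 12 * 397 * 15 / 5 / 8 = -6749 / 8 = -843.62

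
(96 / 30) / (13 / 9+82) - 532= -1997516 / 3755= -531.96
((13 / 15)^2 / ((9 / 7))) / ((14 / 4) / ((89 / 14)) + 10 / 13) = 0.44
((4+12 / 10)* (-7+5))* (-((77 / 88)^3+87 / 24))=28587 / 640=44.67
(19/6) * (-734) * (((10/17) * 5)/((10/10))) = -348650/51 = -6836.27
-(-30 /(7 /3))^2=-8100 /49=-165.31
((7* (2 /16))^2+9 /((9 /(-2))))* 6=-237 /32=-7.41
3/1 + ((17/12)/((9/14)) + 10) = 821/54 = 15.20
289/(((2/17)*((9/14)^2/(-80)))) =-38517920/81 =-475529.88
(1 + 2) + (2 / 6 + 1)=13 / 3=4.33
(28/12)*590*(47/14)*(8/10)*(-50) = -554600/3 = -184866.67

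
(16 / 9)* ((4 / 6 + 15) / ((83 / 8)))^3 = 850518016 / 138944241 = 6.12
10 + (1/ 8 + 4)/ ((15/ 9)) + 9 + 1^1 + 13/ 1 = 1419/ 40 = 35.48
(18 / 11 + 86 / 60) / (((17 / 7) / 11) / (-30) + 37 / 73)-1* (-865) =73375728 / 84229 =871.15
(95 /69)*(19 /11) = 1805 /759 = 2.38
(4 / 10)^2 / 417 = 4 / 10425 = 0.00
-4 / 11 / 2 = -0.18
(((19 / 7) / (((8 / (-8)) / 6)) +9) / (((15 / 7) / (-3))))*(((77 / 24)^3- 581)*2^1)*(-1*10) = 128778587 / 1152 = 111786.97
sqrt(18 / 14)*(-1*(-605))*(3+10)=23595*sqrt(7) / 7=8918.07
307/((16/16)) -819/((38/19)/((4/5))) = -103/5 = -20.60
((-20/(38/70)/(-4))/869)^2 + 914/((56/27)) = 3363774157519/7633167388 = 440.68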